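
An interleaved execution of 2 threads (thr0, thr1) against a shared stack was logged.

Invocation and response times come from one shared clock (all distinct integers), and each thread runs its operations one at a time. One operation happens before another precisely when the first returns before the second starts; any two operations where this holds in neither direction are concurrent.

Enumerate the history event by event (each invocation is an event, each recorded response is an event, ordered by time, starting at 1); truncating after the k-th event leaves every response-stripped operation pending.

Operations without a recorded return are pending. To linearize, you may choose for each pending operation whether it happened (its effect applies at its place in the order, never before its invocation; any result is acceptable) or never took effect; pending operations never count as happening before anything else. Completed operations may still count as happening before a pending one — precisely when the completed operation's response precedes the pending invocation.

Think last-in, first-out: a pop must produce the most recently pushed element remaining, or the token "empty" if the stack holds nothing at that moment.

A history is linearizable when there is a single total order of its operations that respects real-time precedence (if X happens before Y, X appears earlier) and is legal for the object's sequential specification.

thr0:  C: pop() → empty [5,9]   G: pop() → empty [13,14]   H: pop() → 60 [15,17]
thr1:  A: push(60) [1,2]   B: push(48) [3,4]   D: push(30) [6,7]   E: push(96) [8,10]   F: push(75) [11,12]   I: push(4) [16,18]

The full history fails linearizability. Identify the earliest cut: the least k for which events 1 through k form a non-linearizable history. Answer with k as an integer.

events 1..8 are linearizable; a witness order is A, B, C, D:
after step 1 (A push(60)): stack <60>
after step 2 (B push(48)): stack <60,48>
after step 3 (C pop() (pending, included)): stack <60>
after step 4 (D push(30)): stack <60,30>
event 9 — C's response, time 9 — after it, nothing linearizes
no completion choice of the 1 pending operation (E) rescues it — every subset was tried
take A, B, C, D (pending dropped): step 3 already fails, because C pop() → empty cannot occur there
take A, B, D, C (pending dropped): step 4 already fails, because C pop() → empty cannot occur there

9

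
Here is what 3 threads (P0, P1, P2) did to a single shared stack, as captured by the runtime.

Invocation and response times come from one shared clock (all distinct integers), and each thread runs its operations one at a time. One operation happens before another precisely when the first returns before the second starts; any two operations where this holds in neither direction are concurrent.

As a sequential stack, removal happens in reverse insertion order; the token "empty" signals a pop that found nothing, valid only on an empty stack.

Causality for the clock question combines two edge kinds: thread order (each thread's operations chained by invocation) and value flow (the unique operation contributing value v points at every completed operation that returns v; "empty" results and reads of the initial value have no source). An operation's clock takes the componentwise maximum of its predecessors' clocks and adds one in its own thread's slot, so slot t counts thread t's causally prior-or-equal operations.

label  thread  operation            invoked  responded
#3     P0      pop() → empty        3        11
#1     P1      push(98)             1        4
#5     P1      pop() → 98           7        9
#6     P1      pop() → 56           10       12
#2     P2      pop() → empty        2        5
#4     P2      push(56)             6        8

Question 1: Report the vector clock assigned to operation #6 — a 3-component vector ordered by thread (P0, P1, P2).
root op #2, invoked 2: fresh clock plus P2's own tick → (0, 0, 1)
root op #1, invoked 1: fresh clock plus P1's own tick → (0, 1, 0)
root op #3, invoked 3: fresh clock plus P0's own tick → (1, 0, 0)
invoked at 6, #4 merges VC(#2)=(0, 0, 1) and bumps P2's slot → (0, 0, 2)
invoked at 7, #5 merges VC(#1)=(0, 1, 0) and bumps P1's slot → (0, 2, 0)
invoked at 10, #6 merges VC(#4)=(0, 0, 2), VC(#5)=(0, 2, 0) and bumps P1's slot → (0, 3, 2)
target: VC(#6) = (0, 3, 2)

(0, 3, 2)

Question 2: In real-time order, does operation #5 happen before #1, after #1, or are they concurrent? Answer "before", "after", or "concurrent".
#5 spans [7,9], #1 spans [1,4]
resp(#1)=4 < inv(#5)=7

after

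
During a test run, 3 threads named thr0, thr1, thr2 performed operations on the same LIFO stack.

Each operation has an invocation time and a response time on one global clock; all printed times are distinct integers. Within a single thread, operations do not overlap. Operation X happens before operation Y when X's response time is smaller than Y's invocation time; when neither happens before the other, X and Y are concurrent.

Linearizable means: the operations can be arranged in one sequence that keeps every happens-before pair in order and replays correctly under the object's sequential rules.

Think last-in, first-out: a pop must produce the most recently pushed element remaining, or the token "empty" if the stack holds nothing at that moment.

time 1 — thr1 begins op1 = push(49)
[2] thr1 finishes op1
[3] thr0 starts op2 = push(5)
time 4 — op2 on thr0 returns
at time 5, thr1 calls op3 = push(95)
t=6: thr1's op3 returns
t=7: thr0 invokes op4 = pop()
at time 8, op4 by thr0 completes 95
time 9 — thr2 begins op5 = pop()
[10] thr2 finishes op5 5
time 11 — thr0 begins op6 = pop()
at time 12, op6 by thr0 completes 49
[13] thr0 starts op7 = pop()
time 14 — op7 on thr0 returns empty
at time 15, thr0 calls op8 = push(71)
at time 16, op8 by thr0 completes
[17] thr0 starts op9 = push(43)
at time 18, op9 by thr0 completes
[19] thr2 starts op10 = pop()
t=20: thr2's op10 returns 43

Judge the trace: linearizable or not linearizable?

witness order: op1, op2, op3, op4, op5, op6, op7, op8, op9, op10
step 1: op1 push(49) — stack <49>
step 2: op2 push(5) — stack <49,5>
step 3: op3 push(95) — stack <49,5,95>
step 4: op4 pop() → 95 — stack <49,5>
step 5: op5 pop() → 5 — stack <49>
step 6: op6 pop() → 49 — stack <>
step 7: op7 pop() → empty — stack <>
step 8: op8 push(71) — stack <71>
step 9: op9 push(43) — stack <71,43>
step 10: op10 pop() → 43 — stack <71>

linearizable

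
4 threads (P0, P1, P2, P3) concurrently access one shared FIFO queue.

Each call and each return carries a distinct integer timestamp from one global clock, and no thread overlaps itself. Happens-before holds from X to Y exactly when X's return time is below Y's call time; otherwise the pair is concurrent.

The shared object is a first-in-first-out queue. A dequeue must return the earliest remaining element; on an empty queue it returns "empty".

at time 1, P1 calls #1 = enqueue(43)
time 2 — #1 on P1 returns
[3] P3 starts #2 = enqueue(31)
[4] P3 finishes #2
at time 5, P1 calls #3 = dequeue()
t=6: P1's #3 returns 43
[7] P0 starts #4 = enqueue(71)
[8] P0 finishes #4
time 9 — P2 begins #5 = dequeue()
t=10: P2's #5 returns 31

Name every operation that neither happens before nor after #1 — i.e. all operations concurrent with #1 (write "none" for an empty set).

none

concurrent with #1 ([1,2]): every op whose interval crosses 1..2
#2 [3,4]: after
#3 [5,6]: after
#4 [7,8]: after
#5 [9,10]: after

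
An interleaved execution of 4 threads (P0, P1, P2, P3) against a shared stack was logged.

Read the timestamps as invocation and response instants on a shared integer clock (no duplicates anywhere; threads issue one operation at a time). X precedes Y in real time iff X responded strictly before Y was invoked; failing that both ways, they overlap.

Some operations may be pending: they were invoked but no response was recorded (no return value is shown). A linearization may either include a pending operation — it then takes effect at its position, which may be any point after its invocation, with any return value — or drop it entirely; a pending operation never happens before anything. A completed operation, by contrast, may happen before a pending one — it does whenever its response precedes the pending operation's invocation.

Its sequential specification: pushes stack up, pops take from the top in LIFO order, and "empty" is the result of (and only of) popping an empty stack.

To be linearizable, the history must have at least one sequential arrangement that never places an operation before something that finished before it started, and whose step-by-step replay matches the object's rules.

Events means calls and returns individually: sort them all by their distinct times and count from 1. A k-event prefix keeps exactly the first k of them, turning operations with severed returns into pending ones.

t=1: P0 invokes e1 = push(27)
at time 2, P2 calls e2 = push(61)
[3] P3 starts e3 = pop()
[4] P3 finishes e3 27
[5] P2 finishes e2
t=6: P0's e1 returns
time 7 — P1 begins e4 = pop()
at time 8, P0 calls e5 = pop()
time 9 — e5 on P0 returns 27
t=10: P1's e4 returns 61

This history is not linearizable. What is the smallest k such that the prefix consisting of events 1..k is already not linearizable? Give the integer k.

a valid linearization of events 1..8 exists, for instance e1, e3, e2:
step 1: e1 push(27) — stack <27>
step 2: e3 pop() → 27 — stack <>
step 3: e2 push(61) — stack <61>
once event 9 joins (e5's response, time 9), exhaustive search finds no witness
no completion choice of the 1 pending operation (e4) rescues it — every subset was tried
one such order, e1, e2, e3, e5 (pending dropped), breaks at step 3 where e3 pop() → 27 is illegal
one such order, e1, e3, e2, e5 (pending dropped), breaks at step 4 where e5 pop() → 27 is illegal

9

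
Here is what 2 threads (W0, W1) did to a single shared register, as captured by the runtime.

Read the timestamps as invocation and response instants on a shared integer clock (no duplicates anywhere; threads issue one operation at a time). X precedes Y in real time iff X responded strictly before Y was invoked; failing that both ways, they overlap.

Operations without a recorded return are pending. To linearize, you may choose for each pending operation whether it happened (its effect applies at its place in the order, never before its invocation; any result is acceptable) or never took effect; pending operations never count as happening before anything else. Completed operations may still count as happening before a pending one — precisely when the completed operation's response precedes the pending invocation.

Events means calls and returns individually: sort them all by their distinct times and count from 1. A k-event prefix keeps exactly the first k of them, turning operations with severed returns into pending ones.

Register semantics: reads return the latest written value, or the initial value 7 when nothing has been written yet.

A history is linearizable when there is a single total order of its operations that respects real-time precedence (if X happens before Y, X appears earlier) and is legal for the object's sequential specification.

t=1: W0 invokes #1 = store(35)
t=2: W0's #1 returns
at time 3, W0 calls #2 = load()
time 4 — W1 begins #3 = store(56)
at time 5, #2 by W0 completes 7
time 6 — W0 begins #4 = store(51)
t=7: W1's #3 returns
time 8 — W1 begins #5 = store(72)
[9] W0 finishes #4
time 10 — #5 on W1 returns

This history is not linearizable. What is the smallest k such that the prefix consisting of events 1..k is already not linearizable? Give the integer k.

events 1..4 are linearizable, e.g. via #1:
after step 1 (#1 store(35)): value 35
event 5 — #2's response, time 5 — after it, nothing linearizes
include/drop combinations of the 1 pending operation (#3) were all tried; none helps
sample order #1, #2 (pending dropped) stalls at step 2 — #2 load() → 7 has no legal effect

5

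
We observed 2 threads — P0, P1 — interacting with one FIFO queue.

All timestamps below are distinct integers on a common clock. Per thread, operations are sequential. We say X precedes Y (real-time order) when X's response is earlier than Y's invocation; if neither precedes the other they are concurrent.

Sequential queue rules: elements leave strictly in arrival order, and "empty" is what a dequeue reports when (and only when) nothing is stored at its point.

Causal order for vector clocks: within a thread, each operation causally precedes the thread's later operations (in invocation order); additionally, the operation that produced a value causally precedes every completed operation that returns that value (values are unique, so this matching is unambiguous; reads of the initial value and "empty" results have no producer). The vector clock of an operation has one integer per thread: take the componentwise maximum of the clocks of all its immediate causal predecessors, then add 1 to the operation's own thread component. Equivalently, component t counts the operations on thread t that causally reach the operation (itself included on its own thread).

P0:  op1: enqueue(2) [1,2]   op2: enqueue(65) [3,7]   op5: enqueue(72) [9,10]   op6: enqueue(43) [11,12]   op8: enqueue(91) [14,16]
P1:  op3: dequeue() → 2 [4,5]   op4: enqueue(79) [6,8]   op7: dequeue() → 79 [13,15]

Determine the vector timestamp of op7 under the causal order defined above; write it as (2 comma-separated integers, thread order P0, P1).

op1, invoked 1, has no incoming edges; only P0's bump applies → (1, 0)
op3, invoked 4, takes VC(op1)=(1, 0) under max, adds 1 for P1 → (1, 1)
op2, invoked 3, takes VC(op1)=(1, 0) under max, adds 1 for P0 → (2, 0)
op4, invoked 6, takes VC(op3)=(1, 1) under max, adds 1 for P1 → (1, 2)
op5, invoked 9, takes VC(op2)=(2, 0) under max, adds 1 for P0 → (3, 0)
op7, invoked 13, takes VC(op4)=(1, 2) under max, adds 1 for P1 → (1, 3)
op6, invoked 11, takes VC(op5)=(3, 0) under max, adds 1 for P0 → (4, 0)
op8, invoked 14, takes VC(op6)=(4, 0) under max, adds 1 for P0 → (5, 0)
target: VC(op7) = (1, 3)

(1, 3)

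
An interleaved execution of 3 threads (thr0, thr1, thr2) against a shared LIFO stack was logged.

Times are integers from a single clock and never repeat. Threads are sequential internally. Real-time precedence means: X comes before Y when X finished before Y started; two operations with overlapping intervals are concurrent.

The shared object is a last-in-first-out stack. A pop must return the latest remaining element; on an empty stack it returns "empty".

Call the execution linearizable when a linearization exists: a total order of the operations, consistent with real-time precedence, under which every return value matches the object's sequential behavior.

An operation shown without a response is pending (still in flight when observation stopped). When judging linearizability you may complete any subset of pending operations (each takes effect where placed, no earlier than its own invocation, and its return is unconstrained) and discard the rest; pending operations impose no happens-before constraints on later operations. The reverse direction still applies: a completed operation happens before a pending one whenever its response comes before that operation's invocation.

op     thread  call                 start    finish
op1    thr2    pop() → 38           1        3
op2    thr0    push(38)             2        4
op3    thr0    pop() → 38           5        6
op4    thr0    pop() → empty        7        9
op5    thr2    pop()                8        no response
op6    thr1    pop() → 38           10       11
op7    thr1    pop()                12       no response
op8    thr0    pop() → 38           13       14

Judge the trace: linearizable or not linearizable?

through event 5 a valid linearization exists; event 6 (op3 responding at time 6) ends that
2 orders of the 3 completed LIFO stack ops respect real time; none is legal
one such order, op1, op2, op3, breaks at step 1 where op1 pop() → 38 is illegal
one such order, op2, op1, op3, breaks at step 3 where op3 pop() → 38 is illegal

not linearizable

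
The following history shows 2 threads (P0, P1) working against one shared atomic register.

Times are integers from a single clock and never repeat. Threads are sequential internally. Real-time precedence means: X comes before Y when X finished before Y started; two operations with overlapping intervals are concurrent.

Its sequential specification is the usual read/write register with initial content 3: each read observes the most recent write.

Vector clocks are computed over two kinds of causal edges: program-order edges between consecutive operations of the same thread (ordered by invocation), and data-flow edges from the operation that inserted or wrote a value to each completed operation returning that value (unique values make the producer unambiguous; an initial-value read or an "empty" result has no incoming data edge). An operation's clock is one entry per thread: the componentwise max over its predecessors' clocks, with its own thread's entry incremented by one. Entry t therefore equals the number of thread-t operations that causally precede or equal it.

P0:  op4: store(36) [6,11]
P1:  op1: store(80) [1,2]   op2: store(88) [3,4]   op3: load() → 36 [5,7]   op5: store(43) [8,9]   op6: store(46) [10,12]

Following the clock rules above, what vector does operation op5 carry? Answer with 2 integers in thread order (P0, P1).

(1, 4)

VC(op1, invoked at 1): no causal predecessors; +1 on P1 → (0, 1)
VC(op4, invoked at 6): no causal predecessors; +1 on P0 → (1, 0)
merge at op2 (invoked 3): VC(op1)=(0, 1), own-thread bump on P1 → (0, 2)
merge at op3 (invoked 5): VC(op2)=(0, 2), VC(op4)=(1, 0), own-thread bump on P1 → (1, 3)
merge at op5 (invoked 8): VC(op3)=(1, 3), own-thread bump on P1 → (1, 4)
merge at op6 (invoked 10): VC(op5)=(1, 4), own-thread bump on P1 → (1, 5)
target: VC(op5) = (1, 4)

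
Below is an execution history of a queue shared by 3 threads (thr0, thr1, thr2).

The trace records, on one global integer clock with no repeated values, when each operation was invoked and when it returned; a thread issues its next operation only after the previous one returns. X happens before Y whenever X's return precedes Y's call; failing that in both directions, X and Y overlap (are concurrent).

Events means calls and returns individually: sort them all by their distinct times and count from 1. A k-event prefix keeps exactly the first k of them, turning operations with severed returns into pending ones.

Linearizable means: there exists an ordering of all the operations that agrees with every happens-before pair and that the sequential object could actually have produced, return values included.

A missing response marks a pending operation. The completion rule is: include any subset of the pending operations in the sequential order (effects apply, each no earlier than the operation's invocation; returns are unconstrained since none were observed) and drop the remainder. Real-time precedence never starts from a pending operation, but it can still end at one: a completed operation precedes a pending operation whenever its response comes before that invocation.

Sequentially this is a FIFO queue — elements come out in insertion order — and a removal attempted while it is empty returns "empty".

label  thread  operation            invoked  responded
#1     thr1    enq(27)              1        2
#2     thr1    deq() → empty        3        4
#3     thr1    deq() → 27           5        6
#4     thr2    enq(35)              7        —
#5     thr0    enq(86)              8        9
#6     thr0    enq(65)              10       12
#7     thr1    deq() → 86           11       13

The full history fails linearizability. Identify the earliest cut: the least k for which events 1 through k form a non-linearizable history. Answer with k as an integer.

4

events 1..3 are linearizable; a witness order is #1:
after step 1 (#1 enq(27)): queue <27>
once event 4 joins (#2's response, time 4), exhaustive search finds no witness
one such order, #1, #2, breaks at step 2 where #2 deq() → empty is illegal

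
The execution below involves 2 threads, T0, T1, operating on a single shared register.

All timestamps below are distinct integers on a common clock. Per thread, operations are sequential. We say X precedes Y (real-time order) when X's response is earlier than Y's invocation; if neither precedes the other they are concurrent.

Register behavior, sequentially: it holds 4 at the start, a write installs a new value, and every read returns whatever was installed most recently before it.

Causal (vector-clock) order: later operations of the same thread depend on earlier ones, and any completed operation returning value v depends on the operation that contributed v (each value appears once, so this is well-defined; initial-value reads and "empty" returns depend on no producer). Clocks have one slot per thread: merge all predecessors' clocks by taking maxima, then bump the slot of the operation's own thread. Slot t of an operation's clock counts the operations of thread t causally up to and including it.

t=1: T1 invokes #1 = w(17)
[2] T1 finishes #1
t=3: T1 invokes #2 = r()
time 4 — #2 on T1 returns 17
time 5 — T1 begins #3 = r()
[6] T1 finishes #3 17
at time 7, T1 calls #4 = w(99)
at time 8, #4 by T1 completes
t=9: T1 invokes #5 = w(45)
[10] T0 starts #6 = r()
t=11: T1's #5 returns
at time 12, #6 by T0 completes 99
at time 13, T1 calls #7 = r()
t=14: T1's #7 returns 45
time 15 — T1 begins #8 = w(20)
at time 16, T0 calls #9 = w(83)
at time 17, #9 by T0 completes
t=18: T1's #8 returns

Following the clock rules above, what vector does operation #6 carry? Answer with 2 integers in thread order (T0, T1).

no predecessors for #1 (invoked 1): T1 increments from zero → (0, 1)
invoked at 3, #2 merges VC(#1)=(0, 1) and bumps T1's slot → (0, 2)
invoked at 5, #3 merges VC(#1)=(0, 1), VC(#2)=(0, 2) and bumps T1's slot → (0, 3)
invoked at 7, #4 merges VC(#3)=(0, 3) and bumps T1's slot → (0, 4)
invoked at 9, #5 merges VC(#4)=(0, 4) and bumps T1's slot → (0, 5)
invoked at 10, #6 merges VC(#4)=(0, 4) and bumps T0's slot → (1, 4)
invoked at 13, #7 merges VC(#5)=(0, 5) and bumps T1's slot → (0, 6)
invoked at 16, #9 merges VC(#6)=(1, 4) and bumps T0's slot → (2, 4)
invoked at 15, #8 merges VC(#7)=(0, 6) and bumps T1's slot → (0, 7)
target: VC(#6) = (1, 4)

(1, 4)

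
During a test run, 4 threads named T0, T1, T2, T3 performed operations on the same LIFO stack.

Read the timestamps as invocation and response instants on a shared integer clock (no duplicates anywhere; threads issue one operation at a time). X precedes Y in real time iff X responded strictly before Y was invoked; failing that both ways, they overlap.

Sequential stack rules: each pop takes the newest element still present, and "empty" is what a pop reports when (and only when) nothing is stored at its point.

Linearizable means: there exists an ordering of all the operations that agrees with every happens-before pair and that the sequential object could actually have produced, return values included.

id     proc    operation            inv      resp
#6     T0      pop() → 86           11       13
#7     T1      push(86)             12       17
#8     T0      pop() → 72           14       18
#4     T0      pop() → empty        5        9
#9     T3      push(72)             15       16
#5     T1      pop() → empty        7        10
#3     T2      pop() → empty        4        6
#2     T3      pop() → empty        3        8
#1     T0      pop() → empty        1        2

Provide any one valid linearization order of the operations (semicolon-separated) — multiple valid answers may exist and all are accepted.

#1; #2; #3; #4; #5; #7; #6; #9; #8

after step 1 (#1 pop() → empty): stack <>
after step 2 (#2 pop() → empty): stack <>
after step 3 (#3 pop() → empty): stack <>
after step 4 (#4 pop() → empty): stack <>
after step 5 (#5 pop() → empty): stack <>
after step 6 (#7 push(86)): stack <86>
after step 7 (#6 pop() → 86): stack <>
after step 8 (#9 push(72)): stack <72>
after step 9 (#8 pop() → 72): stack <>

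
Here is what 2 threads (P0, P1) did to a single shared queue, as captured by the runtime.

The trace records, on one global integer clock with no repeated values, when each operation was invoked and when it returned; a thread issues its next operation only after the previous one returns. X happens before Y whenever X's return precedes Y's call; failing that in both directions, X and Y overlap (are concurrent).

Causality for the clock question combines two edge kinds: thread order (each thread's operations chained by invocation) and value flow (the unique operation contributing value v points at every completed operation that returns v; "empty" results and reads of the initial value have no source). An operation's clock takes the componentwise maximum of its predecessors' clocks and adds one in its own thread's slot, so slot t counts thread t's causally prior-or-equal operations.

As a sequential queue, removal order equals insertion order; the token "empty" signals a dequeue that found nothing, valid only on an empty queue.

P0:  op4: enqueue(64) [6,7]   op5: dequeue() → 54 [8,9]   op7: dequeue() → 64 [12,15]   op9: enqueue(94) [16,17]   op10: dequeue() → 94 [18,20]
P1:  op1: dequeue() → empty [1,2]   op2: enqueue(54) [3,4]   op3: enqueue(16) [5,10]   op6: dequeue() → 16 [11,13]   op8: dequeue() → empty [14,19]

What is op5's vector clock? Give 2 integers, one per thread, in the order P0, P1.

(2, 2)

op1, invoked 1, has no incoming edges; only P1's bump applies → (0, 1)
op4, invoked 6, has no incoming edges; only P0's bump applies → (1, 0)
VC(op2, invoked at 3): max of VC(op1)=(0, 1), then +1 on thread P1 → (0, 2)
VC(op3, invoked at 5): max of VC(op2)=(0, 2), then +1 on thread P1 → (0, 3)
VC(op6, invoked at 11): max of VC(op3)=(0, 3), then +1 on thread P1 → (0, 4)
VC(op5, invoked at 8): max of VC(op2)=(0, 2), VC(op4)=(1, 0), then +1 on thread P0 → (2, 2)
VC(op8, invoked at 14): max of VC(op6)=(0, 4), then +1 on thread P1 → (0, 5)
VC(op7, invoked at 12): max of VC(op4)=(1, 0), VC(op5)=(2, 2), then +1 on thread P0 → (3, 2)
VC(op9, invoked at 16): max of VC(op7)=(3, 2), then +1 on thread P0 → (4, 2)
VC(op10, invoked at 18): max of VC(op9)=(4, 2), then +1 on thread P0 → (5, 2)
target: VC(op5) = (2, 2)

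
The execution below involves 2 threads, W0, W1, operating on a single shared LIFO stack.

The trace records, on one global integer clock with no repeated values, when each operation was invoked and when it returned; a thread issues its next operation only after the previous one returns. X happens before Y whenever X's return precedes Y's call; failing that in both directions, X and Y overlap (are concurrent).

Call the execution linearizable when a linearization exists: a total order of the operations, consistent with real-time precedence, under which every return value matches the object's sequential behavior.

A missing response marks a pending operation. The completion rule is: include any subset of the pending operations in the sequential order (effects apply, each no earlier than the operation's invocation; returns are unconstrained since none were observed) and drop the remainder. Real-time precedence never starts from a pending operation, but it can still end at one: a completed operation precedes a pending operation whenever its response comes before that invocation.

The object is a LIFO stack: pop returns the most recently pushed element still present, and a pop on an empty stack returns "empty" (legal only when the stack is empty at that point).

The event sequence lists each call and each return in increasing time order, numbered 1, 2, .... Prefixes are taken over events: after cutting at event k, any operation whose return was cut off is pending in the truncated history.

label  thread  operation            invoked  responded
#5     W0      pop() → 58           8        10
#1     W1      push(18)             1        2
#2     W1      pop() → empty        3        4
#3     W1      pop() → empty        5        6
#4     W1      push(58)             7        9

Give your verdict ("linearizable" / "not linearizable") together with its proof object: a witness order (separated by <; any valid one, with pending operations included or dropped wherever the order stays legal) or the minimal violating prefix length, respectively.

through event 3 a valid linearization exists; event 4 (#2 responding at time 4) ends that
exhaustive check: the 2 completed LIFO stack ops admit one real-time order; illegal
take #1, #2: step 2 already fails, because #2 pop() → empty cannot occur there

not linearizable — minimal violating prefix: 4 events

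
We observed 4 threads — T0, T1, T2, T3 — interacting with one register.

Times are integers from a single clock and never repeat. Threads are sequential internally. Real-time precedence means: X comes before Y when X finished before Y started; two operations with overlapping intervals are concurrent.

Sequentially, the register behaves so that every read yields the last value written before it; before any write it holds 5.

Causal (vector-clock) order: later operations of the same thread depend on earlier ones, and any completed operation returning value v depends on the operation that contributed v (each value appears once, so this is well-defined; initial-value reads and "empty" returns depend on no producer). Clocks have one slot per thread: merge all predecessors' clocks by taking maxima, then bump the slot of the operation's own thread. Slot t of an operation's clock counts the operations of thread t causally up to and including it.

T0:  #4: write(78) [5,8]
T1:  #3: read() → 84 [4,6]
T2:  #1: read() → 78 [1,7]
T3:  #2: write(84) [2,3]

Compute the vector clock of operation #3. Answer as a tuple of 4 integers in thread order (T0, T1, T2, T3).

no predecessors for #2 (invoked 2): T3 increments from zero → (0, 0, 0, 1)
no predecessors for #4 (invoked 5): T0 increments from zero → (1, 0, 0, 0)
invoked at 4, #3 merges VC(#2)=(0, 0, 0, 1) and bumps T1's slot → (0, 1, 0, 1)
invoked at 1, #1 merges VC(#4)=(1, 0, 0, 0) and bumps T2's slot → (1, 0, 1, 0)
target: VC(#3) = (0, 1, 0, 1)

(0, 1, 0, 1)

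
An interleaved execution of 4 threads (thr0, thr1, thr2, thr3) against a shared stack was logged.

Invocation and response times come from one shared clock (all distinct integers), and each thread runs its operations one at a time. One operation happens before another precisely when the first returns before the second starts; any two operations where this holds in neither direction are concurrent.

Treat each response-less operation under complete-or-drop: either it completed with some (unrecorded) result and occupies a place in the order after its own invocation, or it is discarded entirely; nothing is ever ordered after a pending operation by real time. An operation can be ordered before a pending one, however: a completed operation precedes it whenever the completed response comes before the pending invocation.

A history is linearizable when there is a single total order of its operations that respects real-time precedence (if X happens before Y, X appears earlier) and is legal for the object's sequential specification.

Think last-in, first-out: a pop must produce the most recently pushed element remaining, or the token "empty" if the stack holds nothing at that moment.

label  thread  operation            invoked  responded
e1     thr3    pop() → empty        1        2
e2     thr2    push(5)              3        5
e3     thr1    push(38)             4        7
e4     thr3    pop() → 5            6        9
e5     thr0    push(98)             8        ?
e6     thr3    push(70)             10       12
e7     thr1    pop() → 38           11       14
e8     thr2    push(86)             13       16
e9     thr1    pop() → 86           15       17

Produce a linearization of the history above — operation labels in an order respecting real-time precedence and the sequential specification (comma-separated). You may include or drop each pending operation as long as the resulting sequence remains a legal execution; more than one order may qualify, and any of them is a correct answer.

step 1: e1 pop() → empty — stack <>
step 2: e2 push(5) — stack <5>
step 3: e4 pop() → 5 — stack <>
step 4: e3 push(38) — stack <38>
step 5: e7 pop() → 38 — stack <>
step 6: e5 push(98) (pending, included) — stack <98>
step 7: e6 push(70) — stack <98,70>
step 8: e8 push(86) — stack <98,70,86>
step 9: e9 pop() → 86 — stack <98,70>

e1, e2, e4, e3, e7, e5, e6, e8, e9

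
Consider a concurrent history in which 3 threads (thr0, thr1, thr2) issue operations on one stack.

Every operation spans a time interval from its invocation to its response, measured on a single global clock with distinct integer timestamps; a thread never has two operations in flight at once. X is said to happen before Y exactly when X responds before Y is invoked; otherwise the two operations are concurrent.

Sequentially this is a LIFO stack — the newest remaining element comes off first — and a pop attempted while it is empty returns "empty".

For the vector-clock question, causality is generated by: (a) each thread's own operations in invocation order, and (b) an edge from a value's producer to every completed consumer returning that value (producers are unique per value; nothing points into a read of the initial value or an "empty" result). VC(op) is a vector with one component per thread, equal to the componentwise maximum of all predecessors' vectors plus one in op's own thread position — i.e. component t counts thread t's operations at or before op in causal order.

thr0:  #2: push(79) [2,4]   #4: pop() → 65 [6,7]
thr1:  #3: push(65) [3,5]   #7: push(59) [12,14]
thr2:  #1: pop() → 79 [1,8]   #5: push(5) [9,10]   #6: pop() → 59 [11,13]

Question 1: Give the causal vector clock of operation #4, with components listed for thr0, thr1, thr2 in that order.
(2, 1, 0)

no predecessors for #3 (invoked 3): thr1 increments from zero → (0, 1, 0)
no predecessors for #2 (invoked 2): thr0 increments from zero → (1, 0, 0)
#7 (invocation 12): componentwise max over VC(#3)=(0, 1, 0), +1 at thr1, giving (0, 2, 0)
#1 (invocation 1): componentwise max over VC(#2)=(1, 0, 0), +1 at thr2, giving (1, 0, 1)
#5 (invocation 9): componentwise max over VC(#1)=(1, 0, 1), +1 at thr2, giving (1, 0, 2)
#4 (invocation 6): componentwise max over VC(#2)=(1, 0, 0), VC(#3)=(0, 1, 0), +1 at thr0, giving (2, 1, 0)
#6 (invocation 11): componentwise max over VC(#5)=(1, 0, 2), VC(#7)=(0, 2, 0), +1 at thr2, giving (1, 2, 3)
target: VC(#4) = (2, 1, 0)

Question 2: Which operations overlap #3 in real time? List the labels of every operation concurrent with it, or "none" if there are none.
#1, #2

#3 spans [3,5]: anything still running between times 3 and 5 counts as concurrent
#1 [1,8]: concurrent
#2 [2,4]: concurrent
#4 [6,7]: after
#5 [9,10]: after
#6 [11,13]: after
#7 [12,14]: after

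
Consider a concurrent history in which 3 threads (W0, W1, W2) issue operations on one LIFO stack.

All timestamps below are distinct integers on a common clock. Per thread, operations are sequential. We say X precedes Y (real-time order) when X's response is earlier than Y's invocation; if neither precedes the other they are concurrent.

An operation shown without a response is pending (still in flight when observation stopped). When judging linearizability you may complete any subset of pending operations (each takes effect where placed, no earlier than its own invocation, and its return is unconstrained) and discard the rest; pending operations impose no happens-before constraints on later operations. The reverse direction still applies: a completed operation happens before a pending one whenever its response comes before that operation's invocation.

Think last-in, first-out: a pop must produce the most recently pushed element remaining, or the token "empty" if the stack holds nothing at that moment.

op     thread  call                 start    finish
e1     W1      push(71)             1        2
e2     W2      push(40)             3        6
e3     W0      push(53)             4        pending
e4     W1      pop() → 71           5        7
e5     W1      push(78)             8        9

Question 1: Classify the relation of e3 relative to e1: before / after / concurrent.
Answer: after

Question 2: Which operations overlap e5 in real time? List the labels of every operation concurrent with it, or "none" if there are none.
Answer: e3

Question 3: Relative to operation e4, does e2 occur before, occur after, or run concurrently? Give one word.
Answer: concurrent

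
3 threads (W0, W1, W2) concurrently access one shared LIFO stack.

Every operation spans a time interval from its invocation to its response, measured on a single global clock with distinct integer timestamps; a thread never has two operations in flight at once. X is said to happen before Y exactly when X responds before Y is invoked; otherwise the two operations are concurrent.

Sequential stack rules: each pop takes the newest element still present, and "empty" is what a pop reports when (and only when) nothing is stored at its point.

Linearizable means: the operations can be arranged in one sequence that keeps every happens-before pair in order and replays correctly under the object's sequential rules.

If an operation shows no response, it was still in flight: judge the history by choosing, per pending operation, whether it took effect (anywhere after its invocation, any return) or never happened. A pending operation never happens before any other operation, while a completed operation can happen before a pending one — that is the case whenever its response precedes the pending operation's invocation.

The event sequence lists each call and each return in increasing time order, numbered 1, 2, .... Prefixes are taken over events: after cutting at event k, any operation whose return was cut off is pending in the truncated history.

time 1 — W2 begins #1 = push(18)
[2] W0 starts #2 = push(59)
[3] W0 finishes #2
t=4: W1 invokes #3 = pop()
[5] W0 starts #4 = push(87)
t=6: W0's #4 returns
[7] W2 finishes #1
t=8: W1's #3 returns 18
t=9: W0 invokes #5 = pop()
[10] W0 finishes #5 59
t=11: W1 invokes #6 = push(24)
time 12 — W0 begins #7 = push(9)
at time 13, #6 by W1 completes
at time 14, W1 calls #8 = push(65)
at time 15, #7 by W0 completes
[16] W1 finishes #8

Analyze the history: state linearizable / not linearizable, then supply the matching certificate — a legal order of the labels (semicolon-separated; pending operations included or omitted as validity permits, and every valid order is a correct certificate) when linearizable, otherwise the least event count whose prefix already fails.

events 1..9 are fine; event 10 — the response of #5 at time 10 — makes the prefix non-linearizable
no legal order exists: 8 real-time-consistent candidates over 5 completed LIFO stack operations, all rejected
sample order #1, #2, #3, #4, #5 stalls at step 3 — #3 pop() → 18 has no legal effect
sample order #1, #2, #4, #3, #5 stalls at step 4 — #3 pop() → 18 has no legal effect

not linearizable — minimal violating prefix: 10 events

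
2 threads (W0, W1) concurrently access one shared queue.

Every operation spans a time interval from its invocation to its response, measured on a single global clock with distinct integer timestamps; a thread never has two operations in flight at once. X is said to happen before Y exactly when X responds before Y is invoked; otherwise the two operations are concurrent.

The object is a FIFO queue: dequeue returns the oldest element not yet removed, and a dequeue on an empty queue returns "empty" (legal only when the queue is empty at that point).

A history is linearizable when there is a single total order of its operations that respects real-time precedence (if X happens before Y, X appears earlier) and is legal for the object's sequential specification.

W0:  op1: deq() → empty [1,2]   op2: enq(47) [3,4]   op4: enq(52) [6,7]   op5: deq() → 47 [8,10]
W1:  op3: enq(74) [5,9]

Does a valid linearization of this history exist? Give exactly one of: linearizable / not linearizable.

witness order: op1, op2, op3, op4, op5
1. op1 deq() → empty, leaving queue <>
2. op2 enq(47), leaving queue <47>
3. op3 enq(74), leaving queue <47,74>
4. op4 enq(52), leaving queue <47,74,52>
5. op5 deq() → 47, leaving queue <74,52>

linearizable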